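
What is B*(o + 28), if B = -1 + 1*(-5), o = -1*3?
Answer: -150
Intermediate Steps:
o = -3
B = -6 (B = -1 - 5 = -6)
B*(o + 28) = -6*(-3 + 28) = -6*25 = -150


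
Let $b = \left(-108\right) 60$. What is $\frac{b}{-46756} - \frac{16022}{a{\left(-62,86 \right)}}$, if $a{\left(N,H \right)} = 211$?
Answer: $- \frac{186939338}{2466379} \approx -75.795$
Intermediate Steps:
$b = -6480$
$\frac{b}{-46756} - \frac{16022}{a{\left(-62,86 \right)}} = - \frac{6480}{-46756} - \frac{16022}{211} = \left(-6480\right) \left(- \frac{1}{46756}\right) - \frac{16022}{211} = \frac{1620}{11689} - \frac{16022}{211} = - \frac{186939338}{2466379}$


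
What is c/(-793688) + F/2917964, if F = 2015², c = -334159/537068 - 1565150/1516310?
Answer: 1338942016597064711591/962256709847945151136 ≈ 1.3915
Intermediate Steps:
c = -19246865907/11633736844 (c = -334159*1/537068 - 1565150*1/1516310 = -47737/76724 - 156515/151631 = -19246865907/11633736844 ≈ -1.6544)
F = 4060225
c/(-793688) + F/2917964 = -19246865907/11633736844/(-793688) + 4060225/2917964 = -19246865907/11633736844*(-1/793688) + 4060225*(1/2917964) = 19246865907/9233557328240672 + 4060225/2917964 = 1338942016597064711591/962256709847945151136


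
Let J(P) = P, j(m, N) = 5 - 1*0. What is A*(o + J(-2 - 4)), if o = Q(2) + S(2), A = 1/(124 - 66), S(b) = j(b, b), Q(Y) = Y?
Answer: 1/58 ≈ 0.017241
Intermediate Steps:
j(m, N) = 5 (j(m, N) = 5 + 0 = 5)
S(b) = 5
A = 1/58 ≈ 0.017241
o = 7 (o = 2 + 5 = 7)
A*(o + J(-2 - 4)) = (7 + (-2 - 4))/58 = (7 - 6)/58 = (1/58)*1 = 1/58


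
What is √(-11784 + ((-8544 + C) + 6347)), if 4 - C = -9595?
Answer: I*√4382 ≈ 66.197*I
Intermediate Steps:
C = 9599 (C = 4 - 1*(-9595) = 4 + 9595 = 9599)
√(-11784 + ((-8544 + C) + 6347)) = √(-11784 + ((-8544 + 9599) + 6347)) = √(-11784 + (1055 + 6347)) = √(-11784 + 7402) = √(-4382) = I*√4382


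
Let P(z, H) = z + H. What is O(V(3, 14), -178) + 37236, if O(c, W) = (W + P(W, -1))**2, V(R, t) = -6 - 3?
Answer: 164685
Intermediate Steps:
V(R, t) = -9
P(z, H) = H + z
O(c, W) = (-1 + 2*W)**2 (O(c, W) = (W + (-1 + W))**2 = (-1 + 2*W)**2)
O(V(3, 14), -178) + 37236 = (-1 + 2*(-178))**2 + 37236 = (-1 - 356)**2 + 37236 = (-357)**2 + 37236 = 127449 + 37236 = 164685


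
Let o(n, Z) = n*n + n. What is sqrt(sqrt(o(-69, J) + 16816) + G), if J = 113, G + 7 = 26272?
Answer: sqrt(26265 + 2*sqrt(5377)) ≈ 162.52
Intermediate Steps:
G = 26265 (G = -7 + 26272 = 26265)
o(n, Z) = n + n**2 (o(n, Z) = n**2 + n = n + n**2)
sqrt(sqrt(o(-69, J) + 16816) + G) = sqrt(sqrt(-69*(1 - 69) + 16816) + 26265) = sqrt(sqrt(-69*(-68) + 16816) + 26265) = sqrt(sqrt(4692 + 16816) + 26265) = sqrt(sqrt(21508) + 26265) = sqrt(2*sqrt(5377) + 26265) = sqrt(26265 + 2*sqrt(5377))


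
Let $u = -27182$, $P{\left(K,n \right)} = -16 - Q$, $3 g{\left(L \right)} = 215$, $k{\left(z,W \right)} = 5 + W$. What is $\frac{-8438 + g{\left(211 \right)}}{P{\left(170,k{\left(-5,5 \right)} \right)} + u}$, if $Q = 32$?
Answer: $\frac{25099}{81690} \approx 0.30725$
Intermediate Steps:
$g{\left(L \right)} = \frac{215}{3}$ ($g{\left(L \right)} = \frac{1}{3} \cdot 215 = \frac{215}{3}$)
$P{\left(K,n \right)} = -48$ ($P{\left(K,n \right)} = -16 - 32 = -48$)
$\frac{-8438 + g{\left(211 \right)}}{P{\left(170,k{\left(-5,5 \right)} \right)} + u} = \frac{-8438 + \frac{215}{3}}{-48 - 27182} = - \frac{25099}{3 \left(-27230\right)} = \left(- \frac{25099}{3}\right) \left(- \frac{1}{27230}\right) = \frac{25099}{81690}$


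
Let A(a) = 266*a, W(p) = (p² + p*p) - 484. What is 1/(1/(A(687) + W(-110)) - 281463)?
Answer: -206458/58110288053 ≈ -3.5529e-6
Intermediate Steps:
W(p) = -484 + 2*p² (W(p) = (p² + p²) - 484 = 2*p² - 484 = -484 + 2*p²)
1/(1/(A(687) + W(-110)) - 281463) = 1/(1/(266*687 + (-484 + 2*(-110)²)) - 281463) = 1/(1/(182742 + (-484 + 2*12100)) - 281463) = 1/(1/(182742 + (-484 + 24200)) - 281463) = 1/(1/(182742 + 23716) - 281463) = 1/(1/206458 - 281463) = 1/(-58110288053/206458) = -206458/58110288053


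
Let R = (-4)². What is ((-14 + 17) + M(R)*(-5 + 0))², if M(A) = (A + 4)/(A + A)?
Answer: 1/64 ≈ 0.015625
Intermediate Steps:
R = 16
M(A) = (4 + A)/(2*A) (M(A) = (4 + A)/((2*A)) = (4 + A)*(1/(2*A)) = (4 + A)/(2*A))
((-14 + 17) + M(R)*(-5 + 0))² = ((-14 + 17) + ((½)*(4 + 16)/16)*(-5 + 0))² = (3 + ((½)*(1/16)*20)*(-5))² = (3 + (5/8)*(-5))² = (3 - 25/8)² = (-⅛)² = 1/64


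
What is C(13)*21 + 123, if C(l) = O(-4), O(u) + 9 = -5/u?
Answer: -159/4 ≈ -39.750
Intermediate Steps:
O(u) = -9 - 5/u
C(l) = -31/4 (C(l) = -9 - 5/(-4) = -9 - 5*(-¼) = -9 + 5/4 = -31/4)
C(13)*21 + 123 = -31/4*21 + 123 = -651/4 + 123 = -159/4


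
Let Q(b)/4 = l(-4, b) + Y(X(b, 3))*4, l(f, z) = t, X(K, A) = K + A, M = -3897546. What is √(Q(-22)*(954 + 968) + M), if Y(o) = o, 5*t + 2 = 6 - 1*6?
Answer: I*√112122730/5 ≈ 2117.8*I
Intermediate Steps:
t = -⅖ (t = -⅖ + (6 - 1*6)/5 = -⅖ + (6 - 6)/5 = -⅖ + (⅕)*0 = -⅖ + 0 = -⅖ ≈ -0.40000)
X(K, A) = A + K
l(f, z) = -⅖
Q(b) = 232/5 + 16*b (Q(b) = 4*(-⅖ + (3 + b)*4) = 4*(-⅖ + (12 + 4*b)) = 4*(58/5 + 4*b) = 232/5 + 16*b)
√(Q(-22)*(954 + 968) + M) = √((232/5 + 16*(-22))*(954 + 968) - 3897546) = √((232/5 - 352)*1922 - 3897546) = √(-1528/5*1922 - 3897546) = √(-2936816/5 - 3897546) = √(-22424546/5) = I*√112122730/5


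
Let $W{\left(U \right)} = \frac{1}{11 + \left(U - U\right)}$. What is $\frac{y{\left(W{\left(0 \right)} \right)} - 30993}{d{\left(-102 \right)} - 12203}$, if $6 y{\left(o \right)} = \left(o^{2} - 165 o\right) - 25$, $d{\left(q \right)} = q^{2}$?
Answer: $\frac{7501919}{435358} \approx 17.232$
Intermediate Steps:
$W{\left(U \right)} = \frac{1}{11}$ ($W{\left(U \right)} = \frac{1}{11 + 0} = \frac{1}{11}$)
$y{\left(o \right)} = - \frac{25}{6} - \frac{55 o}{2} + \frac{o^{2}}{6}$ ($y{\left(o \right)} = \frac{\left(o^{2} - 165 o\right) - 25}{6} = \frac{-25 + o^{2} - 165 o}{6} = - \frac{25}{6} - \frac{55 o}{2} + \frac{o^{2}}{6}$)
$\frac{y{\left(W{\left(0 \right)} \right)} - 30993}{d{\left(-102 \right)} - 12203} = \frac{\left(- \frac{25}{6} - \frac{5}{2} + \frac{1}{6 \cdot 121}\right) - 30993}{\left(-102\right)^{2} - 12203} = \frac{\left(- \frac{25}{6} - \frac{5}{2} + \frac{1}{6} \cdot \frac{1}{121}\right) - 30993}{10404 - 12203} = \frac{\left(- \frac{25}{6} - \frac{5}{2} + \frac{1}{726}\right) - 30993}{-1799} = \left(- \frac{1613}{242} - 30993\right) \left(- \frac{1}{1799}\right) = \left(- \frac{7501919}{242}\right) \left(- \frac{1}{1799}\right) = \frac{7501919}{435358}$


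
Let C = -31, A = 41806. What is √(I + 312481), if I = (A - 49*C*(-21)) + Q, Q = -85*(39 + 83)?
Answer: √312018 ≈ 558.59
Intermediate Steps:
Q = -10370 (Q = -85*122 = -10370)
I = -463 (I = (41806 - 49*(-31)*(-21)) - 10370 = (41806 - (-1519)*(-21)) - 10370 = (41806 - 1*31899) - 10370 = (41806 - 31899) - 10370 = 9907 - 10370 = -463)
√(I + 312481) = √(-463 + 312481) = √312018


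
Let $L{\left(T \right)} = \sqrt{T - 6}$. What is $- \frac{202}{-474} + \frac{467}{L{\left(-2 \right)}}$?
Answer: $\frac{101}{237} - \frac{467 i \sqrt{2}}{4} \approx 0.42616 - 165.11 i$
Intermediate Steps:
$L{\left(T \right)} = \sqrt{-6 + T}$
$- \frac{202}{-474} + \frac{467}{L{\left(-2 \right)}} = - \frac{202}{-474} + \frac{467}{\sqrt{-6 - 2}} = \left(-202\right) \left(- \frac{1}{474}\right) + \frac{467}{\sqrt{-8}} = \frac{101}{237} + \frac{467}{2 i \sqrt{2}} = \frac{101}{237} + 467 \left(- \frac{i \sqrt{2}}{4}\right) = \frac{101}{237} - \frac{467 i \sqrt{2}}{4}$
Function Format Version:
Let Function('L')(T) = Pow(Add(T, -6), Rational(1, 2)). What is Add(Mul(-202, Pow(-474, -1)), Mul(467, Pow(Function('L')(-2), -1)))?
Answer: Add(Rational(101, 237), Mul(Rational(-467, 4), I, Pow(2, Rational(1, 2)))) ≈ Add(0.42616, Mul(-165.11, I))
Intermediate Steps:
Function('L')(T) = Pow(Add(-6, T), Rational(1, 2))
Add(Mul(-202, Pow(-474, -1)), Mul(467, Pow(Function('L')(-2), -1))) = Add(Mul(-202, Pow(-474, -1)), Mul(467, Pow(Pow(Add(-6, -2), Rational(1, 2)), -1))) = Add(Mul(-202, Rational(-1, 474)), Mul(467, Pow(Pow(-8, Rational(1, 2)), -1))) = Add(Rational(101, 237), Mul(467, Pow(Mul(2, I, Pow(2, Rational(1, 2))), -1))) = Add(Rational(101, 237), Mul(467, Mul(Rational(-1, 4), I, Pow(2, Rational(1, 2))))) = Add(Rational(101, 237), Mul(Rational(-467, 4), I, Pow(2, Rational(1, 2))))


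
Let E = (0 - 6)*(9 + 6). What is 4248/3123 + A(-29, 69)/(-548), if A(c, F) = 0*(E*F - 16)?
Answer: 472/347 ≈ 1.3602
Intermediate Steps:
E = -90 (E = -6*15 = -90)
A(c, F) = 0 (A(c, F) = 0*(-90*F - 16) = 0*(-16 - 90*F) = 0)
4248/3123 + A(-29, 69)/(-548) = 4248/3123 + 0/(-548) = 4248*(1/3123) + 0*(-1/548) = 472/347 + 0 = 472/347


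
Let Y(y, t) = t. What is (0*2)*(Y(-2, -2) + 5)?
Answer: 0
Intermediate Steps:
(0*2)*(Y(-2, -2) + 5) = (0*2)*(-2 + 5) = 0*3 = 0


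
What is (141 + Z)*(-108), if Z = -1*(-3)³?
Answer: -18144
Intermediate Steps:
Z = 27 (Z = -1*(-27) = 27)
(141 + Z)*(-108) = (141 + 27)*(-108) = 168*(-108) = -18144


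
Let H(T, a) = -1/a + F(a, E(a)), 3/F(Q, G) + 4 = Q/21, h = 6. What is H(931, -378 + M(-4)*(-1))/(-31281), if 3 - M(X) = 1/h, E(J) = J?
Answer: 282332/66449863355 ≈ 4.2488e-6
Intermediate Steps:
M(X) = 17/6 (M(X) = 3 - 1/6 = 17/6)
F(Q, G) = 3/(-4 + Q/21)
H(T, a) = -1/a + 63/(-84 + a)
H(931, -378 + M(-4)*(-1))/(-31281) = (2*(42 + 31*(-378 + (17/6)*(-1)))/((-378 + (17/6)*(-1))*(-84 + (-378 + (17/6)*(-1)))))/(-31281) = (2*(42 + 31*(-378 - 17/6))/((-378 - 17/6)*(-84 + (-378 - 17/6))))*(-1/31281) = (2*(42 + 31*(-2285/6))/((-2285/6)*(-84 - 2285/6)))*(-1/31281) = (2*(-6/2285)*(42 - 70835/6)/(-2789/6))*(-1/31281) = (2*(-6/2285)*(-6/2789)*(-70583/6))*(-1/31281) = -846996/6372865*(-1/31281) = 282332/66449863355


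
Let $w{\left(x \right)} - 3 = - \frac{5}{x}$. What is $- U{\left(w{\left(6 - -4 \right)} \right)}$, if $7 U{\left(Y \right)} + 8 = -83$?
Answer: $13$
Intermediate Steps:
$w{\left(x \right)} = 3 - \frac{5}{x}$
$U{\left(Y \right)} = -13$ ($U{\left(Y \right)} = - \frac{8}{7} + \frac{1}{7} \left(-83\right) = - \frac{8}{7} - \frac{83}{7} = -13$)
$- U{\left(w{\left(6 - -4 \right)} \right)} = \left(-1\right) \left(-13\right) = 13$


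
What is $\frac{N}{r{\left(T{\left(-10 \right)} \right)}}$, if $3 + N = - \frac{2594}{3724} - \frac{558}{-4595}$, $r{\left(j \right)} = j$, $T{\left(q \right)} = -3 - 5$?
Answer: $\frac{30588389}{68447120} \approx 0.44689$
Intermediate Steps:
$T{\left(q \right)} = -8$
$N = - \frac{30588389}{8555890}$ ($N = -3 - \left(- \frac{558}{4595} + \frac{1297}{1862}\right) = -3 - \frac{4920719}{8555890} = - \frac{30588389}{8555890} \approx -3.5751$)
$\frac{N}{r{\left(T{\left(-10 \right)} \right)}} = - \frac{30588389}{8555890 \left(-8\right)} = \left(- \frac{30588389}{8555890}\right) \left(- \frac{1}{8}\right) = \frac{30588389}{68447120}$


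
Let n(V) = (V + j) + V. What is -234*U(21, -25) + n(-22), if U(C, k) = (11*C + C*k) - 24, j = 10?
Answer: 74378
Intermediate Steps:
U(C, k) = -24 + 11*C + C*k
n(V) = 10 + 2*V (n(V) = (V + 10) + V = (10 + V) + V = 10 + 2*V)
-234*U(21, -25) + n(-22) = -234*(-24 + 11*21 + 21*(-25)) + (10 + 2*(-22)) = -234*(-24 + 231 - 525) + (10 - 44) = -234*(-318) - 34 = 74412 - 34 = 74378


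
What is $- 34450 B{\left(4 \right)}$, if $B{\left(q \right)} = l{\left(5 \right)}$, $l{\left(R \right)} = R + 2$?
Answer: $-241150$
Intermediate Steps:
$l{\left(R \right)} = 2 + R$
$B{\left(q \right)} = 7$ ($B{\left(q \right)} = 2 + 5 = 7$)
$- 34450 B{\left(4 \right)} = \left(-34450\right) 7 = -241150$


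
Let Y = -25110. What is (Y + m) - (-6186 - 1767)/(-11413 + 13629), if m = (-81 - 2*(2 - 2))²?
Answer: -41096631/2216 ≈ -18545.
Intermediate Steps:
m = 6561 (m = (-81 - 2*0)² = (-81 + 0)² = (-81)² = 6561)
(Y + m) - (-6186 - 1767)/(-11413 + 13629) = (-25110 + 6561) - (-6186 - 1767)/(-11413 + 13629) = -18549 - (-7953)/2216 = -18549 - 1*(-7953/2216) = -18549 + 7953/2216 = -41096631/2216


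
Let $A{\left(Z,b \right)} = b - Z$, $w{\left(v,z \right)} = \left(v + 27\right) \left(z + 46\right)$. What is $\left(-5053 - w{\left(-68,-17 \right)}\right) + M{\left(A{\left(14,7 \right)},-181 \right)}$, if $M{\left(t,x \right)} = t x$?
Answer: $-2597$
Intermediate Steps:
$w{\left(v,z \right)} = \left(27 + v\right) \left(46 + z\right)$
$\left(-5053 - w{\left(-68,-17 \right)}\right) + M{\left(A{\left(14,7 \right)},-181 \right)} = \left(-5053 - \left(1242 + 27 \left(-17\right) + 46 \left(-68\right) - -1156\right)\right) + \left(7 - 14\right) \left(-181\right) = \left(-5053 - \left(1242 - 459 - 3128 + 1156\right)\right) + \left(7 - 14\right) \left(-181\right) = \left(-5053 - -1189\right) - -1267 = \left(-5053 + 1189\right) + 1267 = -3864 + 1267 = -2597$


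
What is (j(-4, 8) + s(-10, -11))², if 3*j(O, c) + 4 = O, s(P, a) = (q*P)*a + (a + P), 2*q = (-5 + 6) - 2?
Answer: 55696/9 ≈ 6188.4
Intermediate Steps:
q = -½ (q = ((-5 + 6) - 2)/2 = (1 - 2)/2 = (½)*(-1) = -½ ≈ -0.50000)
s(P, a) = P + a - P*a/2 (s(P, a) = (-P/2)*a + (a + P) = -P*a/2 + (P + a) = P + a - P*a/2)
j(O, c) = -4/3 + O/3
(j(-4, 8) + s(-10, -11))² = ((-4/3 + (⅓)*(-4)) + (-10 - 11 - ½*(-10)*(-11)))² = ((-4/3 - 4/3) + (-10 - 11 - 55))² = (-8/3 - 76)² = (-236/3)² = 55696/9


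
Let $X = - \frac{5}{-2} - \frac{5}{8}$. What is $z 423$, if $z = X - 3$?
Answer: $- \frac{3807}{8} \approx -475.88$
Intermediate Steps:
$X = \frac{15}{8}$ ($X = \left(-5\right) \left(- \frac{1}{2}\right) - \frac{5}{8} = \frac{5}{2} - \frac{5}{8} = \frac{15}{8} \approx 1.875$)
$z = - \frac{9}{8}$ ($z = \frac{15}{8} - 3 = - \frac{9}{8} \approx -1.125$)
$z 423 = \left(- \frac{9}{8}\right) 423 = - \frac{3807}{8}$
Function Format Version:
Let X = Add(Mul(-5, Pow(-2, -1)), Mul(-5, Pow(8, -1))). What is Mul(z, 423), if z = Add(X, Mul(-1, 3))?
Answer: Rational(-3807, 8) ≈ -475.88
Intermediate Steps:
X = Rational(15, 8) (X = Add(Mul(-5, Rational(-1, 2)), Mul(-5, Rational(1, 8))) = Add(Rational(5, 2), Rational(-5, 8)) = Rational(15, 8) ≈ 1.8750)
z = Rational(-9, 8) (z = Add(Rational(15, 8), Mul(-1, 3)) = Add(Rational(15, 8), -3) = Rational(-9, 8) ≈ -1.1250)
Mul(z, 423) = Mul(Rational(-9, 8), 423) = Rational(-3807, 8)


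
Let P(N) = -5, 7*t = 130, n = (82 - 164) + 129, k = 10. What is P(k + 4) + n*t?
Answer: 6075/7 ≈ 867.86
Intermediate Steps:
n = 47 (n = -82 + 129 = 47)
t = 130/7 (t = (⅐)*130 = 130/7 ≈ 18.571)
P(k + 4) + n*t = -5 + 47*(130/7) = -5 + 6110/7 = 6075/7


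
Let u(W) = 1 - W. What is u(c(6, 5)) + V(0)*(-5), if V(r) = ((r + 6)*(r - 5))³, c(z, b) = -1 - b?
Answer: 135007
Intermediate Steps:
V(r) = (-5 + r)³*(6 + r)³ (V(r) = ((6 + r)*(-5 + r))³ = ((-5 + r)*(6 + r))³ = (-5 + r)³*(6 + r)³)
u(c(6, 5)) + V(0)*(-5) = (1 - (-1 - 1*5)) + ((-5 + 0)³*(6 + 0)³)*(-5) = (1 - (-1 - 5)) + ((-5)³*6³)*(-5) = (1 - 1*(-6)) - 125*216*(-5) = (1 + 6) - 27000*(-5) = 7 + 135000 = 135007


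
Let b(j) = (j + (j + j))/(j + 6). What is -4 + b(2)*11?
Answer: 17/4 ≈ 4.2500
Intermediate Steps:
b(j) = 3*j/(6 + j) (b(j) = (j + 2*j)/(6 + j) = (3*j)/(6 + j) = 3*j/(6 + j))
-4 + b(2)*11 = -4 + (3*2/(6 + 2))*11 = -4 + (3*2/8)*11 = -4 + (3*2*(⅛))*11 = -4 + (¾)*11 = -4 + 33/4 = 17/4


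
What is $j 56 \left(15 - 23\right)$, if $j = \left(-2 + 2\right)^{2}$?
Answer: $0$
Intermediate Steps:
$j = 0$ ($j = 0^{2} = 0$)
$j 56 \left(15 - 23\right) = 0 \cdot 56 \left(15 - 23\right) = 0 \left(15 - 23\right) = 0 \left(-8\right) = 0$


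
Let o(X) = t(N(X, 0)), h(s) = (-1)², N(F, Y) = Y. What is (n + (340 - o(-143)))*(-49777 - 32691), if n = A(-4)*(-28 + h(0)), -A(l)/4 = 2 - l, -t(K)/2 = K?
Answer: -81478384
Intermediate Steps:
h(s) = 1
t(K) = -2*K
o(X) = 0 (o(X) = -2*0 = 0)
A(l) = -8 + 4*l (A(l) = -4*(2 - l) = -8 + 4*l)
n = 648 (n = (-8 + 4*(-4))*(-28 + 1) = (-8 - 16)*(-27) = -24*(-27) = 648)
(n + (340 - o(-143)))*(-49777 - 32691) = (648 + (340 - 1*0))*(-49777 - 32691) = (648 + (340 + 0))*(-82468) = (648 + 340)*(-82468) = 988*(-82468) = -81478384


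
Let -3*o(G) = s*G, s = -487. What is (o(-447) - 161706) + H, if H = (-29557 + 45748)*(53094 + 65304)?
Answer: 1916747749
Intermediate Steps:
H = 1916982018 (H = 16191*118398 = 1916982018)
o(G) = 487*G/3 (o(G) = -(-487)*G/3 = 487*G/3)
(o(-447) - 161706) + H = ((487/3)*(-447) - 161706) + 1916982018 = (-72563 - 161706) + 1916982018 = -234269 + 1916982018 = 1916747749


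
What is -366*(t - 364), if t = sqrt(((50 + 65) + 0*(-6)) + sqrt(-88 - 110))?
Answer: 133224 - 366*sqrt(115 + 3*I*sqrt(22)) ≈ 1.2929e+5 - 239.68*I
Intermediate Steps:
t = sqrt(115 + 3*I*sqrt(22)) (t = sqrt((115 + 0) + sqrt(-198)) = sqrt(115 + 3*I*sqrt(22)) ≈ 10.744 + 0.65486*I)
-366*(t - 364) = -366*(sqrt(115 + 3*I*sqrt(22)) - 364) = -366*(-364 + sqrt(115 + 3*I*sqrt(22))) = 133224 - 366*sqrt(115 + 3*I*sqrt(22))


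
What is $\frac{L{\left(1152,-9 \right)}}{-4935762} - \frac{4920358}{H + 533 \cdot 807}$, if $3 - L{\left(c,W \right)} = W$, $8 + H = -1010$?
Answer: $- \frac{4047620198692}{352999939851} \approx -11.466$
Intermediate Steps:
$H = -1018$ ($H = -8 - 1010 = -1018$)
$L{\left(c,W \right)} = 3 - W$
$\frac{L{\left(1152,-9 \right)}}{-4935762} - \frac{4920358}{H + 533 \cdot 807} = \frac{3 - -9}{-4935762} - \frac{4920358}{-1018 + 533 \cdot 807} = \left(3 + 9\right) \left(- \frac{1}{4935762}\right) - \frac{4920358}{-1018 + 430131} = 12 \left(- \frac{1}{4935762}\right) - \frac{4920358}{429113} = - \frac{2}{822627} - \frac{4920358}{429113} = - \frac{4047620198692}{352999939851}$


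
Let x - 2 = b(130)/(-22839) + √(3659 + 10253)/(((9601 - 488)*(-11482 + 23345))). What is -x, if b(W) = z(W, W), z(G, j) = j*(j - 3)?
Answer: -29168/22839 - 2*√3478/108107519 ≈ -1.2771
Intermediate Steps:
z(G, j) = j*(-3 + j)
b(W) = W*(-3 + W)
x = 29168/22839 + 2*√3478/108107519 (x = 2 + ((130*(-3 + 130))/(-22839) + √(3659 + 10253)/(((9601 - 488)*(-11482 + 23345)))) = 2 + ((130*127)*(-1/22839) + √13912/((9113*11863))) = 2 + (16510*(-1/22839) + (2*√3478)/108107519) = 2 + (-16510/22839 + (2*√3478)*(1/108107519)) = 2 + (-16510/22839 + 2*√3478/108107519) = 29168/22839 + 2*√3478/108107519 ≈ 1.2771)
-x = -(29168/22839 + 2*√3478/108107519) = -29168/22839 - 2*√3478/108107519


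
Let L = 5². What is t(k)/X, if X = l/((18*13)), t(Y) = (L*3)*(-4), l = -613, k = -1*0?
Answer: 70200/613 ≈ 114.52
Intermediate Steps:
L = 25
k = 0
t(Y) = -300 (t(Y) = (25*3)*(-4) = 75*(-4) = -300)
X = -613/234 (X = -613/(18*13) = -613/234 ≈ -2.6197)
t(k)/X = -300/(-613/234) = -300*(-234/613) = 70200/613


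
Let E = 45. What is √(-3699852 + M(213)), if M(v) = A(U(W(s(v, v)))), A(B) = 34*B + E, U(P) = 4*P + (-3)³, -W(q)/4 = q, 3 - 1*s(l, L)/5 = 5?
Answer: I*√3695285 ≈ 1922.3*I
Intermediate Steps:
s(l, L) = -10 (s(l, L) = 15 - 5*5 = 15 - 25 = -10)
W(q) = -4*q
U(P) = -27 + 4*P (U(P) = 4*P - 27 = -27 + 4*P)
A(B) = 45 + 34*B (A(B) = 34*B + 45 = 45 + 34*B)
M(v) = 4567 (M(v) = 45 + 34*(-27 + 4*(-4*(-10))) = 45 + 34*(-27 + 4*40) = 45 + 34*(-27 + 160) = 45 + 34*133 = 45 + 4522 = 4567)
√(-3699852 + M(213)) = √(-3699852 + 4567) = √(-3695285) = I*√3695285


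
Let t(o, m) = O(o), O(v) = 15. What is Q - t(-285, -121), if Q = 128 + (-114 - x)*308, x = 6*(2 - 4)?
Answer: -31303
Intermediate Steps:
x = -12 (x = 6*(-2) = -12)
Q = -31288 (Q = 128 + (-114 - 1*(-12))*308 = 128 + (-114 + 12)*308 = 128 - 102*308 = 128 - 31416 = -31288)
t(o, m) = 15
Q - t(-285, -121) = -31288 - 1*15 = -31288 - 15 = -31303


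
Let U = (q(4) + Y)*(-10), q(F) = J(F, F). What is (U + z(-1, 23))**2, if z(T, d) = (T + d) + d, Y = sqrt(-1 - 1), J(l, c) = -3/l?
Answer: 10225/4 - 1050*I*sqrt(2) ≈ 2556.3 - 1484.9*I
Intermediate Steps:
q(F) = -3/F
Y = I*sqrt(2) (Y = sqrt(-2) = I*sqrt(2) ≈ 1.4142*I)
z(T, d) = T + 2*d
U = 15/2 - 10*I*sqrt(2) (U = (-3/4 + I*sqrt(2))*(-10) = 15/2 - 10*I*sqrt(2) ≈ 7.5 - 14.142*I)
(U + z(-1, 23))**2 = ((15/2 - 10*I*sqrt(2)) + (-1 + 2*23))**2 = ((15/2 - 10*I*sqrt(2)) + (-1 + 46))**2 = ((15/2 - 10*I*sqrt(2)) + 45)**2 = (105/2 - 10*I*sqrt(2))**2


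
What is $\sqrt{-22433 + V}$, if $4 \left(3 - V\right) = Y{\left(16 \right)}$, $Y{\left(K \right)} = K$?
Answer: $i \sqrt{22434} \approx 149.78 i$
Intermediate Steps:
$V = -1$ ($V = 3 - 4 = -1$)
$\sqrt{-22433 + V} = \sqrt{-22433 - 1} = \sqrt{-22434} = i \sqrt{22434}$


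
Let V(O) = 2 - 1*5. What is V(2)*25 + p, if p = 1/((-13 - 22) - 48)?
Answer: -6226/83 ≈ -75.012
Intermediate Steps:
V(O) = -3 (V(O) = 2 - 5 = -3)
p = -1/83 (p = 1/(-35 - 48) = 1/(-83) = -1/83 ≈ -0.012048)
V(2)*25 + p = -3*25 - 1/83 = -75 - 1/83 = -6226/83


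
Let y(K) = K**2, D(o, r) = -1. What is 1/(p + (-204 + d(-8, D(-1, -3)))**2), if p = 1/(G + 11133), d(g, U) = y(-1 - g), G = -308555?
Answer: 297422/7145563549 ≈ 4.1623e-5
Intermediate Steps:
d(g, U) = (-1 - g)**2
p = -1/297422 (p = 1/(-308555 + 11133) = 1/(-297422) = -1/297422 ≈ -3.3622e-6)
1/(p + (-204 + d(-8, D(-1, -3)))**2) = 1/(-1/297422 + (-204 + (1 - 8)**2)**2) = 1/(-1/297422 + (-204 + (-7)**2)**2) = 1/(-1/297422 + (-204 + 49)**2) = 1/(-1/297422 + (-155)**2) = 1/(-1/297422 + 24025) = 1/(7145563549/297422) = 297422/7145563549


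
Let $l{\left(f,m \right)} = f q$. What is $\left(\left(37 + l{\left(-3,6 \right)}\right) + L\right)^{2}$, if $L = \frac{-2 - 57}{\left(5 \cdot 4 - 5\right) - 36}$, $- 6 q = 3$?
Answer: $\frac{3010225}{1764} \approx 1706.5$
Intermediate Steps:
$q = - \frac{1}{2}$ ($q = \left(- \frac{1}{6}\right) 3 = - \frac{1}{2} \approx -0.5$)
$l{\left(f,m \right)} = - \frac{f}{2}$ ($l{\left(f,m \right)} = f \left(- \frac{1}{2}\right) = - \frac{f}{2}$)
$L = \frac{59}{21}$ ($L = - \frac{59}{\left(20 - 5\right) - 36} = - \frac{59}{15 - 36} = - \frac{59}{-21} = \left(-59\right) \left(- \frac{1}{21}\right) = \frac{59}{21} \approx 2.8095$)
$\left(\left(37 + l{\left(-3,6 \right)}\right) + L\right)^{2} = \left(\left(37 - - \frac{3}{2}\right) + \frac{59}{21}\right)^{2} = \left(\left(37 + \frac{3}{2}\right) + \frac{59}{21}\right)^{2} = \left(\frac{77}{2} + \frac{59}{21}\right)^{2} = \left(\frac{1735}{42}\right)^{2} = \frac{3010225}{1764}$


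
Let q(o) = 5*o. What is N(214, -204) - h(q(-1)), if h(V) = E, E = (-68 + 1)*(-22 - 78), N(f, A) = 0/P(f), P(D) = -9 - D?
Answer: -6700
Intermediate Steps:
N(f, A) = 0 (N(f, A) = 0/(-9 - f) = 0)
E = 6700 (E = -67*(-100) = 6700)
h(V) = 6700
N(214, -204) - h(q(-1)) = 0 - 1*6700 = 0 - 6700 = -6700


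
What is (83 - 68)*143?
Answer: 2145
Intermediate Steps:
(83 - 68)*143 = 15*143 = 2145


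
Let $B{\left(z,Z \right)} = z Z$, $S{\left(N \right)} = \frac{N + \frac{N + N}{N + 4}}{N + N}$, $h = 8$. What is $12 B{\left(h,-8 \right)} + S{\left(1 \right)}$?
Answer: $- \frac{7673}{10} \approx -767.3$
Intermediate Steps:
$S{\left(N \right)} = \frac{N + \frac{2 N}{4 + N}}{2 N}$
$B{\left(z,Z \right)} = Z z$
$12 B{\left(h,-8 \right)} + S{\left(1 \right)} = 12 \left(\left(-8\right) 8\right) + \frac{6 + 1}{2 \left(4 + 1\right)} = 12 \left(-64\right) + \frac{1}{2} \cdot \frac{1}{5} \cdot 7 = -768 + \frac{1}{2} \cdot \frac{1}{5} \cdot 7 = -768 + \frac{7}{10} = - \frac{7673}{10}$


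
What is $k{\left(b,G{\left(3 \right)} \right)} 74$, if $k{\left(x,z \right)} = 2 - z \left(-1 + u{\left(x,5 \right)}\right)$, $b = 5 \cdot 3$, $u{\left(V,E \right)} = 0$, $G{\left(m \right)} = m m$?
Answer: $814$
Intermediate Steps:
$G{\left(m \right)} = m^{2}$
$b = 15$
$k{\left(x,z \right)} = 2 + z$ ($k{\left(x,z \right)} = 2 - z \left(-1 + 0\right) = 2 - z \left(-1\right) = 2 - - z = 2 + z$)
$k{\left(b,G{\left(3 \right)} \right)} 74 = \left(2 + 3^{2}\right) 74 = \left(2 + 9\right) 74 = 11 \cdot 74 = 814$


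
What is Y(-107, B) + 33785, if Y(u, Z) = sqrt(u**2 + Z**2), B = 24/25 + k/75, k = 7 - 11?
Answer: 33785 + sqrt(64405249)/75 ≈ 33892.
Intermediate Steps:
k = -4
B = 68/75 (B = 24/25 - 4/75 = 68/75 ≈ 0.90667)
Y(u, Z) = sqrt(Z**2 + u**2)
Y(-107, B) + 33785 = sqrt((68/75)**2 + (-107)**2) + 33785 = sqrt(4624/5625 + 11449) + 33785 = sqrt(64405249/5625) + 33785 = sqrt(64405249)/75 + 33785 = 33785 + sqrt(64405249)/75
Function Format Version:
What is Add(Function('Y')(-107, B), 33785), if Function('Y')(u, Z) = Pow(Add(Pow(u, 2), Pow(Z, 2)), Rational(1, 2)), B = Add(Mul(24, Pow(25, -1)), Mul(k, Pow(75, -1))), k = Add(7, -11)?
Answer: Add(33785, Mul(Rational(1, 75), Pow(64405249, Rational(1, 2)))) ≈ 33892.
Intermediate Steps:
k = -4
B = Rational(68, 75) (B = Add(Mul(24, Pow(25, -1)), Mul(-4, Pow(75, -1))) = Add(Mul(24, Rational(1, 25)), Mul(-4, Rational(1, 75))) = Add(Rational(24, 25), Rational(-4, 75)) = Rational(68, 75) ≈ 0.90667)
Function('Y')(u, Z) = Pow(Add(Pow(Z, 2), Pow(u, 2)), Rational(1, 2))
Add(Function('Y')(-107, B), 33785) = Add(Pow(Add(Pow(Rational(68, 75), 2), Pow(-107, 2)), Rational(1, 2)), 33785) = Add(Pow(Add(Rational(4624, 5625), 11449), Rational(1, 2)), 33785) = Add(Pow(Rational(64405249, 5625), Rational(1, 2)), 33785) = Add(Mul(Rational(1, 75), Pow(64405249, Rational(1, 2))), 33785) = Add(33785, Mul(Rational(1, 75), Pow(64405249, Rational(1, 2))))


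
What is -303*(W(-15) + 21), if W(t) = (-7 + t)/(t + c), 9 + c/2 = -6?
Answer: -97667/15 ≈ -6511.1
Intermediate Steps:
c = -30 (c = -18 + 2*(-6) = -18 - 12 = -30)
W(t) = (-7 + t)/(-30 + t) (W(t) = (-7 + t)/(t - 30) = (-7 + t)/(-30 + t))
-303*(W(-15) + 21) = -303*((-7 - 15)/(-30 - 15) + 21) = -303*(-22/(-45) + 21) = -303*(-1/45*(-22) + 21) = -303*(22/45 + 21) = -303*967/45 = -97667/15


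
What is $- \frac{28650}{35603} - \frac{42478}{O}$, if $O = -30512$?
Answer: $\frac{319087717}{543159368} \approx 0.58747$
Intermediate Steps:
$- \frac{28650}{35603} - \frac{42478}{O} = - \frac{28650}{35603} - \frac{42478}{-30512} = \left(-28650\right) \frac{1}{35603} - - \frac{21239}{15256} = - \frac{28650}{35603} + \frac{21239}{15256} = \frac{319087717}{543159368}$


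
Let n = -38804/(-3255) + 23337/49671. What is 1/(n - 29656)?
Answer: -17964345/532528015829 ≈ -3.3734e-5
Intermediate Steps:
n = 222599491/17964345 (n = -38804*(-1/3255) + 23337*(1/49671) = 38804/3255 + 2593/5519 = 222599491/17964345 ≈ 12.391)
1/(n - 29656) = 1/(222599491/17964345 - 29656) = 1/(-532528015829/17964345) = -17964345/532528015829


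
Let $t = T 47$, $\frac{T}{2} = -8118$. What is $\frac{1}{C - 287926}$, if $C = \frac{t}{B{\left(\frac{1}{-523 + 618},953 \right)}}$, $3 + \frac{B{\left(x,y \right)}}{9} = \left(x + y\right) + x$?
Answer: $- \frac{22563}{6498488053} \approx -3.472 \cdot 10^{-6}$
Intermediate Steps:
$T = -16236$ ($T = 2 \left(-8118\right) = -16236$)
$B{\left(x,y \right)} = -27 + 9 y + 18 x$ ($B{\left(x,y \right)} = -27 + 9 \left(\left(x + y\right) + x\right) = -27 + 9 \left(y + 2 x\right) = -27 + \left(9 y + 18 x\right) = -27 + 9 y + 18 x$)
$t = -763092$ ($t = \left(-16236\right) 47 = -763092$)
$C = - \frac{2013715}{22563}$ ($C = - \frac{763092}{-27 + 9 \cdot 953 + \frac{18}{-523 + 618}} = - \frac{763092}{-27 + 8577 + \frac{18}{95}} = - \frac{763092}{\frac{812268}{95}} = \left(-763092\right) \frac{95}{812268} = - \frac{2013715}{22563} \approx -89.249$)
$\frac{1}{C - 287926} = \frac{1}{- \frac{2013715}{22563} - 287926} = \frac{1}{- \frac{6498488053}{22563}} = - \frac{22563}{6498488053}$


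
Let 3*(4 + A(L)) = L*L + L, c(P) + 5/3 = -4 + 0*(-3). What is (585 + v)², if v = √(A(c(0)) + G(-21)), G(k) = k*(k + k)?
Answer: 9264019/27 + 260*√17958 ≈ 3.7795e+5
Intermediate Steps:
c(P) = -17/3 (c(P) = -5/3 + (-4 + 0*(-3)) = -5/3 + (-4 + 0) = -5/3 - 4 = -17/3)
G(k) = 2*k² (G(k) = k*(2*k) = 2*k²)
A(L) = -4 + L/3 + L²/3 (A(L) = -4 + (L*L + L)/3 = -4 + (L² + L)/3 = -4 + (L + L²)/3 = -4 + (L/3 + L²/3) = -4 + L/3 + L²/3)
v = 2*√17958/9 (v = √((-4 + (⅓)*(-17/3) + (-17/3)²/3) + 2*(-21)²) = √((-4 - 17/9 + (⅓)*(289/9)) + 2*441) = √((-4 - 17/9 + 289/27) + 882) = √(130/27 + 882) = √(23944/27) = 2*√17958/9 ≈ 29.779)
(585 + v)² = (585 + 2*√17958/9)²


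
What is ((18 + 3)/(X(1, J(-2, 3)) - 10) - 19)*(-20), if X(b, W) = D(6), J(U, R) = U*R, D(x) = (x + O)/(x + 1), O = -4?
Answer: 7195/17 ≈ 423.24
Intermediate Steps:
D(x) = (-4 + x)/(1 + x) (D(x) = (x - 4)/(x + 1) = (-4 + x)/(1 + x))
J(U, R) = R*U
X(b, W) = 2/7 (X(b, W) = (-4 + 6)/(1 + 6) = 2/7)
((18 + 3)/(X(1, J(-2, 3)) - 10) - 19)*(-20) = ((18 + 3)/(2/7 - 10) - 19)*(-20) = (21/(-68/7) - 19)*(-20) = (21*(-7/68) - 19)*(-20) = (-147/68 - 19)*(-20) = -1439/68*(-20) = 7195/17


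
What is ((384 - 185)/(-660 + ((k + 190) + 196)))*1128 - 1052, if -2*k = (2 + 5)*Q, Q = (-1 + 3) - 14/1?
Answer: -58567/29 ≈ -2019.6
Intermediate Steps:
Q = -12 (Q = 2 - 14*1 = 2 - 14 = -12)
k = 42 (k = -(2 + 5)*(-12)/2 = -7*(-12)/2 = -½*(-84) = 42)
((384 - 185)/(-660 + ((k + 190) + 196)))*1128 - 1052 = ((384 - 185)/(-660 + ((42 + 190) + 196)))*1128 - 1052 = (199/(-660 + (232 + 196)))*1128 - 1052 = (199/(-660 + 428))*1128 - 1052 = (199/(-232))*1128 - 1052 = (199*(-1/232))*1128 - 1052 = -199/232*1128 - 1052 = -28059/29 - 1052 = -58567/29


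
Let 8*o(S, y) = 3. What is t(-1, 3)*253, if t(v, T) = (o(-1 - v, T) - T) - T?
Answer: -11385/8 ≈ -1423.1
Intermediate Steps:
o(S, y) = 3/8 (o(S, y) = (1/8)*3 = 3/8)
t(v, T) = 3/8 - 2*T (t(v, T) = (3/8 - T) - T = 3/8 - 2*T)
t(-1, 3)*253 = (3/8 - 2*3)*253 = (3/8 - 6)*253 = -45/8*253 = -11385/8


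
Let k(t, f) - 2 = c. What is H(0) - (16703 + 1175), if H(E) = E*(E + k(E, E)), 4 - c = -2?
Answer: -17878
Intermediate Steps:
c = 6 (c = 4 - 1*(-2) = 4 + 2 = 6)
k(t, f) = 8 (k(t, f) = 2 + 6 = 8)
H(E) = E*(8 + E) (H(E) = E*(E + 8) = E*(8 + E))
H(0) - (16703 + 1175) = 0*(8 + 0) - (16703 + 1175) = 0*8 - 1*17878 = 0 - 17878 = -17878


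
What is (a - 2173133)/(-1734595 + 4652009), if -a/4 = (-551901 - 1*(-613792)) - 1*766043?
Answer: 643475/2917414 ≈ 0.22056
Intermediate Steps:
a = 2816608 (a = -4*((-551901 - 1*(-613792)) - 1*766043) = -4*((-551901 + 613792) - 766043) = -4*(61891 - 766043) = -4*(-704152) = 2816608)
(a - 2173133)/(-1734595 + 4652009) = (2816608 - 2173133)/(-1734595 + 4652009) = 643475/2917414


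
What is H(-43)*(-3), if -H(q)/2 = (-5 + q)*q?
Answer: 12384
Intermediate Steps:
H(q) = -2*q*(-5 + q) (H(q) = -2*(-5 + q)*q = -2*q*(-5 + q))
H(-43)*(-3) = (2*(-43)*(5 - 1*(-43)))*(-3) = (2*(-43)*(5 + 43))*(-3) = (2*(-43)*48)*(-3) = -4128*(-3) = 12384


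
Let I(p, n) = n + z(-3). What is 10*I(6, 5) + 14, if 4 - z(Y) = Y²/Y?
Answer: 134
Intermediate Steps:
z(Y) = 4 - Y (z(Y) = 4 - Y²/Y = 4 - Y)
I(p, n) = 7 + n (I(p, n) = n + (4 - 1*(-3)) = n + (4 + 3) = n + 7 = 7 + n)
10*I(6, 5) + 14 = 10*(7 + 5) + 14 = 10*12 + 14 = 120 + 14 = 134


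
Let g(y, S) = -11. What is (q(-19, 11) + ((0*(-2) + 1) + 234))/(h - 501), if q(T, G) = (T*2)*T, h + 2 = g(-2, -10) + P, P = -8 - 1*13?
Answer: -957/535 ≈ -1.7888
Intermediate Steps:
P = -21 (P = -8 - 13 = -21)
h = -34 (h = -2 + (-11 - 21) = -2 - 32 = -34)
q(T, G) = 2*T² (q(T, G) = (2*T)*T = 2*T²)
(q(-19, 11) + ((0*(-2) + 1) + 234))/(h - 501) = (2*(-19)² + ((0*(-2) + 1) + 234))/(-34 - 501) = (2*361 + ((0 + 1) + 234))/(-535) = (722 + (1 + 234))*(-1/535) = (722 + 235)*(-1/535) = 957*(-1/535) = -957/535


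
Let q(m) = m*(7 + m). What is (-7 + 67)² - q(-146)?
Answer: -16694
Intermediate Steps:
(-7 + 67)² - q(-146) = (-7 + 67)² - (-146)*(7 - 146) = 60² - (-146)*(-139) = 3600 - 1*20294 = 3600 - 20294 = -16694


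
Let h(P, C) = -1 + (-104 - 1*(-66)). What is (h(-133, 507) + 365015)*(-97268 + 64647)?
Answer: -11905882096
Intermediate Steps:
h(P, C) = -39 (h(P, C) = -1 + (-104 + 66) = -1 - 38 = -39)
(h(-133, 507) + 365015)*(-97268 + 64647) = (-39 + 365015)*(-97268 + 64647) = 364976*(-32621) = -11905882096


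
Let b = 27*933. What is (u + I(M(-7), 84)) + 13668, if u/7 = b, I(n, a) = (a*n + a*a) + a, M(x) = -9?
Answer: 196389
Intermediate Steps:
I(n, a) = a + a² + a*n (I(n, a) = (a*n + a²) + a = (a² + a*n) + a = a + a² + a*n)
b = 25191
u = 176337 (u = 7*25191 = 176337)
(u + I(M(-7), 84)) + 13668 = (176337 + 84*(1 + 84 - 9)) + 13668 = (176337 + 84*76) + 13668 = (176337 + 6384) + 13668 = 182721 + 13668 = 196389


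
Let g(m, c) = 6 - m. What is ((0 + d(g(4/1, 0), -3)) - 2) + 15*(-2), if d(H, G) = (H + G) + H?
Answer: -31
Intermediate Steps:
d(H, G) = G + 2*H (d(H, G) = (G + H) + H = G + 2*H)
((0 + d(g(4/1, 0), -3)) - 2) + 15*(-2) = ((0 + (-3 + 2*(6 - 4/1))) - 2) + 15*(-2) = ((0 + (-3 + 2*(6 - 4))) - 2) - 30 = ((0 + (-3 + 2*2)) - 2) - 30 = ((0 + (-3 + 4)) - 2) - 30 = ((0 + 1) - 2) - 30 = (1 - 2) - 30 = -1 - 30 = -31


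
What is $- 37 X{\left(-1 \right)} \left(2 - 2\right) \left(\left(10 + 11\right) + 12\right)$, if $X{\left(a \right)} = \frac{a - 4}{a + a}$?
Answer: $0$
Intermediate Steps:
$X{\left(a \right)} = \frac{-4 + a}{2 a}$
$- 37 X{\left(-1 \right)} \left(2 - 2\right) \left(\left(10 + 11\right) + 12\right) = - 37 \frac{-4 - 1}{2 \left(-1\right)} \left(2 - 2\right) \left(\left(10 + 11\right) + 12\right) = - 37 \cdot \frac{1}{2} \left(-1\right) \left(-5\right) 0 \left(21 + 12\right) = - 37 \cdot \frac{5}{2} \cdot 0 \cdot 33 = \left(-37\right) 0 \cdot 33 = 0 \cdot 33 = 0$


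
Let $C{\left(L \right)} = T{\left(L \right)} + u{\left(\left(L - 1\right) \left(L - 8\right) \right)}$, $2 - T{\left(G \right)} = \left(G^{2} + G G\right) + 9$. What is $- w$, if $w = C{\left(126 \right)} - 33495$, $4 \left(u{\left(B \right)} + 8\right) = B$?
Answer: $\frac{123149}{2} \approx 61575.0$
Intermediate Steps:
$u{\left(B \right)} = -8 + \frac{B}{4}$
$T{\left(G \right)} = -7 - 2 G^{2}$ ($T{\left(G \right)} = 2 - \left(\left(G^{2} + G G\right) + 9\right) = 2 - \left(\left(G^{2} + G^{2}\right) + 9\right) = 2 - \left(2 G^{2} + 9\right) = 2 - \left(9 + 2 G^{2}\right) = -7 - 2 G^{2}$)
$C{\left(L \right)} = -15 - 2 L^{2} + \frac{\left(-1 + L\right) \left(-8 + L\right)}{4}$ ($C{\left(L \right)} = \left(-7 - 2 L^{2}\right) + \left(-8 + \frac{\left(L - 1\right) \left(L - 8\right)}{4}\right) = \left(-7 - 2 L^{2}\right) + \left(-8 + \frac{\left(-1 + L\right) \left(-8 + L\right)}{4}\right) = -15 - 2 L^{2} + \frac{\left(-1 + L\right) \left(-8 + L\right)}{4}$)
$w = - \frac{123149}{2}$ ($w = \left(-13 - \frac{567}{2} - \frac{7 \cdot 126^{2}}{4}\right) - 33495 = \left(-13 - \frac{567}{2} - 27783\right) - 33495 = - \frac{56159}{2} - 33495 = - \frac{123149}{2} \approx -61575.0$)
$- w = \left(-1\right) \left(- \frac{123149}{2}\right) = \frac{123149}{2}$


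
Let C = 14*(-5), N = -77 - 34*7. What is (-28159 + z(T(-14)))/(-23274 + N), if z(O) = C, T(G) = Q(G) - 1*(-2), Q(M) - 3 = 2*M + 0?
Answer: 28229/23589 ≈ 1.1967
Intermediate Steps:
Q(M) = 3 + 2*M (Q(M) = 3 + (2*M + 0) = 3 + 2*M)
N = -315 (N = -77 - 238 = -315)
T(G) = 5 + 2*G (T(G) = (3 + 2*G) - 1*(-2) = (3 + 2*G) + 2 = 5 + 2*G)
C = -70
z(O) = -70
(-28159 + z(T(-14)))/(-23274 + N) = (-28159 - 70)/(-23274 - 315) = -28229/(-23589) = -28229*(-1/23589) = 28229/23589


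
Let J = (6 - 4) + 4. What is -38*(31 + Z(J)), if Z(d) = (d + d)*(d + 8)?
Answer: -7562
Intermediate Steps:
J = 6 (J = 2 + 4 = 6)
Z(d) = 2*d*(8 + d) (Z(d) = (2*d)*(8 + d) = 2*d*(8 + d))
-38*(31 + Z(J)) = -38*(31 + 2*6*(8 + 6)) = -38*(31 + 2*6*14) = -38*(31 + 168) = -38*199 = -7562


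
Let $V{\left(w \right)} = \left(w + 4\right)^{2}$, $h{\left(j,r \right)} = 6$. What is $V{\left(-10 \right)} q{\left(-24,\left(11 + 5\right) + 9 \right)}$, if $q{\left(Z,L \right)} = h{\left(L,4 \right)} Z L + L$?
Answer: $-128700$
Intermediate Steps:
$q{\left(Z,L \right)} = L + 6 L Z$ ($q{\left(Z,L \right)} = 6 Z L + L = 6 L Z + L = L + 6 L Z$)
$V{\left(w \right)} = \left(4 + w\right)^{2}$
$V{\left(-10 \right)} q{\left(-24,\left(11 + 5\right) + 9 \right)} = \left(4 - 10\right)^{2} \left(\left(11 + 5\right) + 9\right) \left(1 + 6 \left(-24\right)\right) = \left(-6\right)^{2} \left(16 + 9\right) \left(1 - 144\right) = 36 \cdot 25 \left(-143\right) = 36 \left(-3575\right) = -128700$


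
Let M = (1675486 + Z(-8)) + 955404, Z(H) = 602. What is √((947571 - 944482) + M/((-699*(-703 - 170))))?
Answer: √14220720176565/67803 ≈ 55.618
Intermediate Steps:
M = 2631492 (M = (1675486 + 602) + 955404 = 1676088 + 955404 = 2631492)
√((947571 - 944482) + M/((-699*(-703 - 170)))) = √((947571 - 944482) + 2631492/((-699*(-703 - 170)))) = √(3089 + 2631492/((-699*(-873)))) = √(3089 + 2631492/610227) = √(3089 + 2631492*(1/610227)) = √(3089 + 292388/67803) = √(209735855/67803) = √14220720176565/67803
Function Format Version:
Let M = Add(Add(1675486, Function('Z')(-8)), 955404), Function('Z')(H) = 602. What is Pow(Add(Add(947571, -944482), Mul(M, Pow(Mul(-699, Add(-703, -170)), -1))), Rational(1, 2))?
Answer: Mul(Rational(1, 67803), Pow(14220720176565, Rational(1, 2))) ≈ 55.618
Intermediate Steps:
M = 2631492 (M = Add(Add(1675486, 602), 955404) = Add(1676088, 955404) = 2631492)
Pow(Add(Add(947571, -944482), Mul(M, Pow(Mul(-699, Add(-703, -170)), -1))), Rational(1, 2)) = Pow(Add(Add(947571, -944482), Mul(2631492, Pow(Mul(-699, Add(-703, -170)), -1))), Rational(1, 2)) = Pow(Add(3089, Mul(2631492, Pow(Mul(-699, -873), -1))), Rational(1, 2)) = Pow(Add(3089, Mul(2631492, Pow(610227, -1))), Rational(1, 2)) = Pow(Add(3089, Mul(2631492, Rational(1, 610227))), Rational(1, 2)) = Pow(Add(3089, Rational(292388, 67803)), Rational(1, 2)) = Pow(Rational(209735855, 67803), Rational(1, 2)) = Mul(Rational(1, 67803), Pow(14220720176565, Rational(1, 2)))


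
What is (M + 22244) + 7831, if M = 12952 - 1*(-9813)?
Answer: 52840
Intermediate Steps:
M = 22765 (M = 12952 + 9813 = 22765)
(M + 22244) + 7831 = (22765 + 22244) + 7831 = 45009 + 7831 = 52840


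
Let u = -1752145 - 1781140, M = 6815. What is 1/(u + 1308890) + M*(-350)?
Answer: -5305738173751/2224395 ≈ -2.3852e+6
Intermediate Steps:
u = -3533285
1/(u + 1308890) + M*(-350) = 1/(-3533285 + 1308890) + 6815*(-350) = 1/(-2224395) - 2385250 = -1/2224395 - 2385250 = -5305738173751/2224395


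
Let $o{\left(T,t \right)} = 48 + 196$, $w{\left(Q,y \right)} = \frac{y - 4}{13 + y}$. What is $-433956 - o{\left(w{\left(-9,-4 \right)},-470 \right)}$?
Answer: $-434200$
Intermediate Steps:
$w{\left(Q,y \right)} = \frac{-4 + y}{13 + y}$
$o{\left(T,t \right)} = 244$
$-433956 - o{\left(w{\left(-9,-4 \right)},-470 \right)} = -433956 - 244 = -434200$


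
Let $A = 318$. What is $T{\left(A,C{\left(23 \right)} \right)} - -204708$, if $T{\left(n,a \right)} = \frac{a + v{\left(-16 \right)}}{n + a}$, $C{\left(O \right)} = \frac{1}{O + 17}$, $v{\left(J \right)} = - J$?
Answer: $\frac{2604091109}{12721} \approx 2.0471 \cdot 10^{5}$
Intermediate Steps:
$C{\left(O \right)} = \frac{1}{17 + O}$
$T{\left(n,a \right)} = \frac{16 + a}{a + n}$ ($T{\left(n,a \right)} = \frac{a - -16}{n + a} = \frac{a + 16}{a + n} = \frac{16 + a}{a + n}$)
$T{\left(A,C{\left(23 \right)} \right)} - -204708 = \frac{16 + \frac{1}{17 + 23}}{\frac{1}{17 + 23} + 318} - -204708 = \frac{16 + \frac{1}{40}}{\frac{1}{40} + 318} + 204708 = \frac{1}{\frac{12721}{40}} \cdot \frac{641}{40} + 204708 = \frac{40}{12721} \cdot \frac{641}{40} + 204708 = \frac{641}{12721} + 204708 = \frac{2604091109}{12721}$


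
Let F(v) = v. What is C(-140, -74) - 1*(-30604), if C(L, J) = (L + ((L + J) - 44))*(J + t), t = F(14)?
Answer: 54484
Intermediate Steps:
t = 14
C(L, J) = (14 + J)*(-44 + J + 2*L) (C(L, J) = (L + ((L + J) - 44))*(J + 14) = (L + ((J + L) - 44))*(14 + J) = (L + (-44 + J + L))*(14 + J) = (-44 + J + 2*L)*(14 + J) = (14 + J)*(-44 + J + 2*L))
C(-140, -74) - 1*(-30604) = (-616 + (-74)² - 30*(-74) + 28*(-140) + 2*(-74)*(-140)) - 1*(-30604) = (-616 + 5476 + 2220 - 3920 + 20720) + 30604 = 23880 + 30604 = 54484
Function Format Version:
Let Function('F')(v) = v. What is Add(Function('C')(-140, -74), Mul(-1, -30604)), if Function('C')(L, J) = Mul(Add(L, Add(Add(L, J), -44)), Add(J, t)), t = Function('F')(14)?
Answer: 54484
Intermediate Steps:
t = 14
Function('C')(L, J) = Mul(Add(14, J), Add(-44, J, Mul(2, L))) (Function('C')(L, J) = Mul(Add(L, Add(Add(L, J), -44)), Add(J, 14)) = Mul(Add(L, Add(Add(J, L), -44)), Add(14, J)) = Mul(Add(L, Add(-44, J, L)), Add(14, J)) = Mul(Add(-44, J, Mul(2, L)), Add(14, J)) = Mul(Add(14, J), Add(-44, J, Mul(2, L))))
Add(Function('C')(-140, -74), Mul(-1, -30604)) = Add(Add(-616, Pow(-74, 2), Mul(-30, -74), Mul(28, -140), Mul(2, -74, -140)), Mul(-1, -30604)) = Add(Add(-616, 5476, 2220, -3920, 20720), 30604) = Add(23880, 30604) = 54484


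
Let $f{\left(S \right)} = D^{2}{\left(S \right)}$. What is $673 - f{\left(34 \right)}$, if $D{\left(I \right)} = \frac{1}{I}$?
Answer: $\frac{777987}{1156} \approx 673.0$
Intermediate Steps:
$f{\left(S \right)} = \frac{1}{S^{2}}$ ($f{\left(S \right)} = \left(\frac{1}{S}\right)^{2} = \frac{1}{S^{2}}$)
$673 - f{\left(34 \right)} = 673 - \frac{1}{1156} = \frac{777987}{1156}$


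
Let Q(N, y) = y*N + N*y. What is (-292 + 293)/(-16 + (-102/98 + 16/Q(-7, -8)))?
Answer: -49/828 ≈ -0.059179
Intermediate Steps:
Q(N, y) = 2*N*y (Q(N, y) = N*y + N*y = 2*N*y)
(-292 + 293)/(-16 + (-102/98 + 16/Q(-7, -8))) = (-292 + 293)/(-16 + (-102/98 + 16/((2*(-7)*(-8))))) = 1/(-16 + (-102*1/98 + 16/112)) = 1/(-16 + (-51/49 + 16*(1/112))) = 1/(-16 + (-51/49 + ⅐)) = 1/(-16 - 44/49) = 1/(-828/49) = 1*(-49/828) = -49/828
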